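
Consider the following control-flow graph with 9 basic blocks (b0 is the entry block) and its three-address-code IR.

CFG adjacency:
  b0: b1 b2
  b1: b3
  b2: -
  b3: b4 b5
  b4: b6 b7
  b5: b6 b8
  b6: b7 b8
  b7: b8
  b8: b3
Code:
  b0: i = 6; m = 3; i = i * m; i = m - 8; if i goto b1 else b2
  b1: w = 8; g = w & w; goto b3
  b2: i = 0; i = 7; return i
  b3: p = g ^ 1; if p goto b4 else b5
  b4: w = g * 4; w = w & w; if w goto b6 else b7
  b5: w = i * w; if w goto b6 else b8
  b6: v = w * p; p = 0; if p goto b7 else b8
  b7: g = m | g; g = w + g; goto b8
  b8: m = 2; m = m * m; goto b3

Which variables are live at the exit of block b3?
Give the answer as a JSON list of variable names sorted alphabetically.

def/use:
  b0 def {i,m} use ∅
  b1 def {g,w} use ∅
  b2 def {i} use ∅
  b3 def {p} use {g}
  b4 def {w} use {g}
  b5 def {w} use {i,w}
  b6 def {p,v} use {p,w}
  b7 def {g} use {g,m,w}
  b8 def {m} use ∅

Live sets:
  b0 li=∅ lo={i,m}
  b1 li={i,m} lo={g,i,m,w}
  b2 li=∅ lo=∅
  b3 li={g,i,m,w} lo={g,i,m,p,w}
  b4 li={g,i,m,p} lo={g,i,m,p,w}
  b5 li={g,i,m,p,w} lo={g,i,m,p,w}
  b6 li={g,i,m,p,w} lo={g,i,m,w}
  b7 li={g,i,m,w} lo={g,i,w}
  b8 li={g,i,w} lo={g,i,m,w}

live-out(b3) = ["g", "i", "m", "p", "w"]

Answer: ["g", "i", "m", "p", "w"]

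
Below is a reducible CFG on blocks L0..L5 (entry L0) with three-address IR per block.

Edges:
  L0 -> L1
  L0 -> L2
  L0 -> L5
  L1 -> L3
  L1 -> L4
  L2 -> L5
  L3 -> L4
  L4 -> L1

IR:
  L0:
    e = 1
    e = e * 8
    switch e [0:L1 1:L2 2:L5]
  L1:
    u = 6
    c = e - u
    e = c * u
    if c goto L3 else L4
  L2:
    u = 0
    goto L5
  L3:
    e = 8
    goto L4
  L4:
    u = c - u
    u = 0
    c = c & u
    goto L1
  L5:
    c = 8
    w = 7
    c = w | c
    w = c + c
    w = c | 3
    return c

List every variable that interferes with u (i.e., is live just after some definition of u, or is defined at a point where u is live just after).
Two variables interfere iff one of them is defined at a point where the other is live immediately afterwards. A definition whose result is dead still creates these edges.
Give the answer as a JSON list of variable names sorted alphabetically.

Block summaries:
  L0 def {e} use ∅
  L1 def {c,e,u} use {e}
  L2 def {u} use ∅
  L3 def {e} use ∅
  L4 def {c,u} use {c,u}
  L5 def {c,w} use ∅

Backward fixpoint:
  L0: in=∅ out={e}
  L1: in={e} out={c,e,u}
  L2: in=∅ out=∅
  L3: in={c,u} out={c,e,u}
  L4: in={c,e,u} out={e}
  L5: in=∅ out=∅

Conflict graph:
  c↔{e,u,w}
  e↔{c,u}
  u↔{c,e}
  w↔{c}

N(u) = ["c", "e"]

Answer: ["c", "e"]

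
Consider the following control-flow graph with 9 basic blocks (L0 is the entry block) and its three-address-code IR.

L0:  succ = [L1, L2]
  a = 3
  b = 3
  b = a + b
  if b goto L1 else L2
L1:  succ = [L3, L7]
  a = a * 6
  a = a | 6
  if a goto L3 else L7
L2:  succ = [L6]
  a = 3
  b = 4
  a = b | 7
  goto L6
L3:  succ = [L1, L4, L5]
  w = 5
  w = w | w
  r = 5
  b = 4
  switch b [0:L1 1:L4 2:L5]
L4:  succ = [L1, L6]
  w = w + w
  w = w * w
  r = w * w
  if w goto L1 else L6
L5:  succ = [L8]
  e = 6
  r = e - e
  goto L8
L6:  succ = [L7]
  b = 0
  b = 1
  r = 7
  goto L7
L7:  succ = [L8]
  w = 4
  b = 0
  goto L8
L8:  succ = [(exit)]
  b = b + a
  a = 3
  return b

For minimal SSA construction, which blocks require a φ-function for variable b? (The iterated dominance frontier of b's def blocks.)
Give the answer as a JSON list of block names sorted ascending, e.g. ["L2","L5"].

idom tree: L1←L0 L2←L0 L3←L1 L4←L3 L5←L3 L6←L0 L7←L0 L8←L0
Join-block Dom:
  L1: preds {L0,L3,L4}: {L0} ∩ {L0,L1,L3} ∩ {L0,L1,L3,L4} = {L0}; idom=L0
  L6: preds {L2,L4}: {L0,L2} ∩ {L0,L1,L3,L4} = {L0}; idom=L0
  L7: preds {L1,L6}: {L0,L1} ∩ {L0,L6} = {L0}; idom=L0
  L8: preds {L5,L7}: {L0,L1,L3,L5} ∩ {L0,L7} = {L0}; idom=L0

Frontier:
  L1←L0: walk · to L0
  L1←L3: walk L3→L1 to L0
  L1←L4: walk L4→L3→L1 to L0
  L6←L2: walk L2 to L0
  L6←L4: walk L4→L3→L1 to L0
  L7←L1: walk L1 to L0
  L7←L6: walk L6 to L0
  L8←L5: walk L5→L3→L1 to L0
  L8←L7: walk L7 to L0
  DF(L0)=∅
  DF(L1)={L1,L6,L7,L8}
  DF(L2)={L6}
  DF(L3)={L1,L6,L8}
  DF(L4)={L1,L6}
  DF(L5)={L8}
  DF(L6)={L7}
  DF(L7)={L8}
  DF(L8)=∅

φ for b: defs {L0,L2,L3,L6,L7,L8}
  DF⁺ = {L1,L6,L7,L8}

Answer: ["L1", "L6", "L7", "L8"]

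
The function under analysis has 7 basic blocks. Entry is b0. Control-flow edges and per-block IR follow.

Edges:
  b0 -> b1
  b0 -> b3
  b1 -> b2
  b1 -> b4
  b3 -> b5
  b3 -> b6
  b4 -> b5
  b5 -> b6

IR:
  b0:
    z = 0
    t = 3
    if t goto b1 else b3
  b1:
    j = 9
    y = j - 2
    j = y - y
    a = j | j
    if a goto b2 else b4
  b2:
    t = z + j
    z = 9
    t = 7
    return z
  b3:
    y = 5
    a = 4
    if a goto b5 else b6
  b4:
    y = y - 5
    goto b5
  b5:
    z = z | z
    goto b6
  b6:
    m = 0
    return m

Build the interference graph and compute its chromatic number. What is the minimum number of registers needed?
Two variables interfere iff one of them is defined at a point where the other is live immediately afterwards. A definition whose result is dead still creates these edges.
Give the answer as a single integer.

Answer: 4

Derivation:
Per-block:
  b0: def={t,z} ue=∅
  b1: def={a,j,y} ue=∅
  b2: def={t,z} ue={j,z}
  b3: def={a,y} ue=∅
  b4: def={y} ue={y}
  b5: def={z} ue={z}
  b6: def={m} ue=∅

Live sets:
  b0 li=∅ lo={z}
  b1 li={z} lo={j,y,z}
  b2 li={j,z} lo=∅
  b3 li={z} lo={z}
  b4 li={y,z} lo={z}
  b5 li={z} lo=∅
  b6 li=∅ lo=∅

Interfere edges:
  a: {j,y,z}
  j: {a,y,z}
  m: ∅
  t: {z}
  y: {a,j,z}
  z: {a,j,t,y}

Colouring:
  lower bound: {a,j,y,z} mutually conflict ⇒ χ ≥ 4
  4-colouring: c0={m,z}  c1={a,t}  c2={j}  c3={y}
  χ = 4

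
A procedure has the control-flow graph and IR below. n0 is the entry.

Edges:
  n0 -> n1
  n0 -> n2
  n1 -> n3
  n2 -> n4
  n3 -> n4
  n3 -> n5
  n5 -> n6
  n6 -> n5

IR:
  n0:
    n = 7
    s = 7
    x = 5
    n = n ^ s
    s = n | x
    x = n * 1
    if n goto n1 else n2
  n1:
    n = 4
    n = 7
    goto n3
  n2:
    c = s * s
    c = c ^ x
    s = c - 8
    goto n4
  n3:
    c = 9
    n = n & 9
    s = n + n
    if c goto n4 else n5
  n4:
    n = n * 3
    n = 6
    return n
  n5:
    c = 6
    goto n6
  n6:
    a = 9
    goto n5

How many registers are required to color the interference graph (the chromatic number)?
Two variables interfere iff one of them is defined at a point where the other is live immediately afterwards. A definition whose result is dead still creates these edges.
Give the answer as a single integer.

Answer: 4

Analysis:
Block summaries:
  n0 def {n,s,x} use ∅
  n1 def {n} use ∅
  n2 def {c,s} use {s,x}
  n3 def {c,n,s} use {n}
  n4 def {n} use {n}
  n5 def {c} use ∅
  n6 def {a} use ∅

Live sets:
  n0: in=∅ out={n,s,x}
  n1: in=∅ out={n}
  n2: in={n,s,x} out={n}
  n3: in={n} out={n}
  n4: in={n} out=∅
  n5: in=∅ out=∅
  n6: in=∅ out=∅

Interference:
  a: ∅
  c: {n,s,x}
  n: {c,s,x}
  s: {c,n,x}
  x: {c,n,s}

Registers:
  {c,n,s,x} pairwise interfere (4-clique) ⇒ χ ≥ 4
  assign a→r0 c→r0 n→r1 s→r2 x→r3 — no edge inside a register ⇒ χ ≤ 4
  χ = 4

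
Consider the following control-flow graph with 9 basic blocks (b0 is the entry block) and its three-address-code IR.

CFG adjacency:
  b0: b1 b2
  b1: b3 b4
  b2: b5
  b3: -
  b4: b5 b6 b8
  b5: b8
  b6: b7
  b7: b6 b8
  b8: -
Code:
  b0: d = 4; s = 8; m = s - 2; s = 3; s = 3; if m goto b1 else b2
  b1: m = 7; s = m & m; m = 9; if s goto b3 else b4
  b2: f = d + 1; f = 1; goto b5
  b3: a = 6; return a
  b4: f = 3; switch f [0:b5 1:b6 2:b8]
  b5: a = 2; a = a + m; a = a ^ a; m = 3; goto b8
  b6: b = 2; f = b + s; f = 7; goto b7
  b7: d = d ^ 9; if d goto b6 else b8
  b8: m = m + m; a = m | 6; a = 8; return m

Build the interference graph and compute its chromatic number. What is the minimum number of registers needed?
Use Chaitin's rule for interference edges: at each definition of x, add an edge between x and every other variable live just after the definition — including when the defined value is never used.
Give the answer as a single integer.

Block summaries:
  b0 def {d,m,s} use ∅
  b1 def {m,s} use ∅
  b2 def {f} use {d}
  b3 def {a} use ∅
  b4 def {f} use ∅
  b5 def {a,m} use {m}
  b6 def {b,f} use {s}
  b7 def {d} use {d}
  b8 def {a,m} use {m}

Liveness:
  b0: in=∅ out={d,m}
  b1: in={d} out={d,m,s}
  b2: in={d,m} out={m}
  b3: in=∅ out=∅
  b4: in={d,m,s} out={d,m,s}
  b5: in={m} out={m}
  b6: in={d,m,s} out={d,m,s}
  b7: in={d,m,s} out={d,m,s}
  b8: in={m} out=∅

Conflict graph:
  a: {m}
  b: {d,m,s}
  d: {b,f,m,s}
  f: {d,m,s}
  m: {a,b,d,f,s}
  s: {b,d,f,m}

Colouring:
  {b,d,m,s} pairwise interfere (4-clique) ⇒ χ ≥ 4
  4-colouring: R0={m}  R1={a,d}  R2={s}  R3={b,f}
  χ = 4

Answer: 4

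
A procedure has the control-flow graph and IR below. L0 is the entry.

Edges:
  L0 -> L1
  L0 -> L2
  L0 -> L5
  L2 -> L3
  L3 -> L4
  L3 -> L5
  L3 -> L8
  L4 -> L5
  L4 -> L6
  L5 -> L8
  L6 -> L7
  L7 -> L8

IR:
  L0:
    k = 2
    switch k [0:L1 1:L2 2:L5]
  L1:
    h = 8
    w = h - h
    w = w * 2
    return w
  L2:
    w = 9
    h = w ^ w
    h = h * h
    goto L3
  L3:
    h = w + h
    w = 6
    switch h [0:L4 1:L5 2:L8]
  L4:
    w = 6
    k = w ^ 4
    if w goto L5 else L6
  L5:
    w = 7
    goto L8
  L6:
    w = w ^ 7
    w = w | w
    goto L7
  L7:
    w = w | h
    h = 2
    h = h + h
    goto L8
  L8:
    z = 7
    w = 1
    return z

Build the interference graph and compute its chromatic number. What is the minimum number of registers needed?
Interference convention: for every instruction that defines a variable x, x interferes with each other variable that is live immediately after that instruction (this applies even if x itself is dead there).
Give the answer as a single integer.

Answer: 3

Working:
Per-block:
  L0: def={k} ue=∅
  L1: def={h,w} ue=∅
  L2: def={h,w} ue=∅
  L3: def={h,w} ue={h,w}
  L4: def={k,w} ue=∅
  L5: def={w} ue=∅
  L6: def={w} ue={w}
  L7: def={h,w} ue={h,w}
  L8: def={w,z} ue=∅

Live sets:
  L0: in=∅ out=∅
  L1: in=∅ out=∅
  L2: in=∅ out={h,w}
  L3: in={h,w} out={h}
  L4: in={h} out={h,w}
  L5: in=∅ out=∅
  L6: in={h,w} out={h,w}
  L7: in={h,w} out=∅
  L8: in=∅ out=∅

Conflict graph:
  h: {k,w}
  k: {h,w}
  w: {h,k,z}
  z: {w}

Chromatic number:
  {h,k,w} pairwise interfere (3-clique) ⇒ χ ≥ 3
  assign h→R1 k→R2 w→R0 z→R1 — no edge inside a register ⇒ χ ≤ 3
  χ = 3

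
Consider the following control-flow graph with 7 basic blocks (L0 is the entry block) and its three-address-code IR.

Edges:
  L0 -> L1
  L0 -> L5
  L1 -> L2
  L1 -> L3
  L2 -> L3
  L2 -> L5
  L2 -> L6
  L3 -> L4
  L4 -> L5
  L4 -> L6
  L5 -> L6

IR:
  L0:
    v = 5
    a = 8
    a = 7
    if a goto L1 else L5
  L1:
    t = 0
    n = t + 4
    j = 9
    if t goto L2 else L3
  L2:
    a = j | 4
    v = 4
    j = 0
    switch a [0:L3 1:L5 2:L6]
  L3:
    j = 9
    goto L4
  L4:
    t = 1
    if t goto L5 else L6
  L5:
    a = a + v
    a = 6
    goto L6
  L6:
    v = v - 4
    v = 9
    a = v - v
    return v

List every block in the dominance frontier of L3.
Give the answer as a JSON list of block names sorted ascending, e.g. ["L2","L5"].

Answer: ["L5", "L6"]

Working:
idom tree: L1←L0 L2←L1 L3←L1 L4←L3 L5←L0 L6←L0
Dom∩ at merges:
  L3: preds {L1,L2}: {L0,L1} ∩ {L0,L1,L2} = {L0,L1}; idom=L1
  L5: preds {L0,L2,L4}: {L0} ∩ {L0,L1,L2} ∩ {L0,L1,L3,L4} = {L0}; idom=L0
  L6: preds {L2,L4,L5}: {L0,L1,L2} ∩ {L0,L1,L3,L4} ∩ {L0,L5} = {L0}; idom=L0

DF derivation:
  join L3 pred L1: · stop@L1
  join L3 pred L2: L2 stop@L1
  join L5 pred L0: · stop@L0
  join L5 pred L2: L2→L1 stop@L0
  join L5 pred L4: L4→L3→L1 stop@L0
  join L6 pred L2: L2→L1 stop@L0
  join L6 pred L4: L4→L3→L1 stop@L0
  join L6 pred L5: L5 stop@L0
  DF(L0)=∅
  DF(L1)={L5,L6}
  DF(L2)={L3,L5,L6}
  DF(L3)={L5,L6}
  DF(L4)={L5,L6}
  DF(L5)={L6}
  DF(L6)=∅

DF(L3) = ["L5", "L6"]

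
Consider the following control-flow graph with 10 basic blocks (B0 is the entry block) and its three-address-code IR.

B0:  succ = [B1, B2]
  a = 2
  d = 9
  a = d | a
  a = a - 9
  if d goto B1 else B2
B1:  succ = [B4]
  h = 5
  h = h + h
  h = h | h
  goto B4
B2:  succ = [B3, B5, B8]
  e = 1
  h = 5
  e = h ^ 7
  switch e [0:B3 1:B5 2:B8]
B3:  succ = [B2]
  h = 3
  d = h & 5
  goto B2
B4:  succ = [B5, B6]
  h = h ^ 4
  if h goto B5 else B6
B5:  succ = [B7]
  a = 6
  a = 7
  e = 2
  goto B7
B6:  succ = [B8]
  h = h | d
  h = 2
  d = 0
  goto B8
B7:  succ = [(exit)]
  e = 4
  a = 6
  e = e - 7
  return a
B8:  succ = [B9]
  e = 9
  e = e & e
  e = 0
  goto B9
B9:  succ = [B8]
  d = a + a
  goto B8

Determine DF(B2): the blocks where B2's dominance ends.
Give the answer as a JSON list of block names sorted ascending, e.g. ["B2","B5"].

Answer: ["B2", "B5", "B8"]

Derivation:
idom tree: B1←B0 B2←B0 B3←B2 B4←B1 B5←B0 B6←B4 B7←B5 B8←B0 B9←B8
Dom∩ at merges:
  B2: preds {B0,B3}: {B0} ∩ {B0,B2,B3} = {B0}; idom=B0
  B5: preds {B2,B4}: {B0,B2} ∩ {B0,B1,B4} = {B0}; idom=B0
  B8: preds {B2,B6,B9}: {B0,B2} ∩ {B0,B1,B4,B6} ∩ {B0,B8,B9} = {B0}; idom=B0

DF walk-up:
  join B2 pred B0: · stop@B0
  join B2 pred B3: B3→B2 stop@B0
  join B5 pred B2: B2 stop@B0
  join B5 pred B4: B4→B1 stop@B0
  join B8 pred B2: B2 stop@B0
  join B8 pred B6: B6→B4→B1 stop@B0
  join B8 pred B9: B9→B8 stop@B0
  B0: DF=∅
  B1: DF={B5,B8}
  B2: DF={B2,B5,B8}
  B3: DF={B2}
  B4: DF={B5,B8}
  B5: DF=∅
  B6: DF={B8}
  B7: DF=∅
  B8: DF={B8}
  B9: DF={B8}

DF(B2) = ["B2", "B5", "B8"]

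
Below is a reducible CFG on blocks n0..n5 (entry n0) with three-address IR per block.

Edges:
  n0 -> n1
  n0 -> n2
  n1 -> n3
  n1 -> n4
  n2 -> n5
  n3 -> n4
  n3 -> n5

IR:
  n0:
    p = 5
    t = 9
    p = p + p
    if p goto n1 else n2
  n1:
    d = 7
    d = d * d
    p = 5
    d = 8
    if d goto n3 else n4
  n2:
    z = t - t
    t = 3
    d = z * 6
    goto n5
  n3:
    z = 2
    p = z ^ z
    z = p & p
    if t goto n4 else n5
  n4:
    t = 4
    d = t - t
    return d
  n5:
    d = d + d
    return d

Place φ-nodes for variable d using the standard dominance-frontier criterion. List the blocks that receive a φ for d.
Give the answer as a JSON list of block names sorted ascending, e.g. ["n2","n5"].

Answer: ["n5"]

Derivation:
idom tree: n1←n0 n2←n0 n3←n1 n4←n1 n5←n0
Join-block Dom:
  n4: preds {n1,n3}: {n0,n1} ∩ {n0,n1,n3} = {n0,n1}; idom=n1
  n5: preds {n2,n3}: {n0,n2} ∩ {n0,n1,n3} = {n0}; idom=n0

DF walk-up:
  n4←n1: walk · to n1
  n4←n3: walk n3 to n1
  n5←n2: walk n2 to n0
  n5←n3: walk n3→n1 to n0
  n0 → ∅
  n1 → {n5}
  n2 → {n5}
  n3 → {n4,n5}
  n4 → ∅
  n5 → ∅

φ for d: defs {n1,n2,n4,n5}
  DF⁺ = {n5}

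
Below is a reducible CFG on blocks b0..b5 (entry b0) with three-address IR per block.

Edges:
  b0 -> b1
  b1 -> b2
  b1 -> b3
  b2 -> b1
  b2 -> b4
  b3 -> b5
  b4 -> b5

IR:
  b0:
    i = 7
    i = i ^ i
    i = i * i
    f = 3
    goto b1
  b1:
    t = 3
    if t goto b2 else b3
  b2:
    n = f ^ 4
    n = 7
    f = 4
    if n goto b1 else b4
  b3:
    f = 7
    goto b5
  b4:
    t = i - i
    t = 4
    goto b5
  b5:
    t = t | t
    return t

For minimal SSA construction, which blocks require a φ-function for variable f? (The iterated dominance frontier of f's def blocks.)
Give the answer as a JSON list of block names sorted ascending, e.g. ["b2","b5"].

Answer: ["b1", "b5"]

Analysis:
idom tree: b1←b0 b2←b1 b3←b1 b4←b2 b5←b1
Join-block Dom:
  b1: preds {b0,b2}: {b0} ∩ {b0,b1,b2} = {b0}; idom=b0
  b5: preds {b3,b4}: {b0,b1,b3} ∩ {b0,b1,b2,b4} = {b0,b1}; idom=b1

DF walk-up:
  join b1 pred b0: · stop@b0
  join b1 pred b2: b2→b1 stop@b0
  join b5 pred b3: b3 stop@b1
  join b5 pred b4: b4→b2 stop@b1
  DF(b0)=∅
  DF(b1)={b1}
  DF(b2)={b1,b5}
  DF(b3)={b5}
  DF(b4)={b5}
  DF(b5)=∅

φ for f: defs {b0,b2,b3}
  DF⁺ = {b1,b5}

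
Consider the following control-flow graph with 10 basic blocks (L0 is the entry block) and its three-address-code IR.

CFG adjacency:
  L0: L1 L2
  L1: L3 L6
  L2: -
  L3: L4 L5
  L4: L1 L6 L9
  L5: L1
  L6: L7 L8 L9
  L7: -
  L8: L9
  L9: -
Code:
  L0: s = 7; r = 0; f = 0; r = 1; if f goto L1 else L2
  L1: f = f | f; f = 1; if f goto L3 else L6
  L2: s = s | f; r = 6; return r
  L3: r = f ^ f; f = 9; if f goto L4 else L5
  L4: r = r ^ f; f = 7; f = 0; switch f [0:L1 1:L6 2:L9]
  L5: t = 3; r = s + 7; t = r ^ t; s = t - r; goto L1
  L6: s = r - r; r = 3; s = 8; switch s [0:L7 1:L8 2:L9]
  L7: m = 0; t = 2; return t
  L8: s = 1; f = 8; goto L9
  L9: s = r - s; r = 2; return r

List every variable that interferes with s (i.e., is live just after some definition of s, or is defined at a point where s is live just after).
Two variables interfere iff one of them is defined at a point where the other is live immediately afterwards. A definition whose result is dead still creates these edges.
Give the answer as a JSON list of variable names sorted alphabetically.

Per-block:
  L0: def={f,r,s} ue=∅
  L1: def={f} ue={f}
  L2: def={r,s} ue={f,s}
  L3: def={f,r} ue={f}
  L4: def={f,r} ue={f,r}
  L5: def={r,s,t} ue={s}
  L6: def={r,s} ue={r}
  L7: def={m,t} ue=∅
  L8: def={f,s} ue=∅
  L9: def={r,s} ue={r,s}

Live sets:
  L0: in=∅ out={f,r,s}
  L1: in={f,r,s} out={f,r,s}
  L2: in={f,s} out=∅
  L3: in={f,s} out={f,r,s}
  L4: in={f,r,s} out={f,r,s}
  L5: in={f,s} out={f,r,s}
  L6: in={r} out={r,s}
  L7: in=∅ out=∅
  L8: in={r} out={r,s}
  L9: in={r,s} out=∅

Conflict graph:
  f↔{r,s,t}
  m↔∅
  r↔{f,s,t}
  s↔{f,r,t}
  t↔{f,r,s}

N(s) = ["f", "r", "t"]

Answer: ["f", "r", "t"]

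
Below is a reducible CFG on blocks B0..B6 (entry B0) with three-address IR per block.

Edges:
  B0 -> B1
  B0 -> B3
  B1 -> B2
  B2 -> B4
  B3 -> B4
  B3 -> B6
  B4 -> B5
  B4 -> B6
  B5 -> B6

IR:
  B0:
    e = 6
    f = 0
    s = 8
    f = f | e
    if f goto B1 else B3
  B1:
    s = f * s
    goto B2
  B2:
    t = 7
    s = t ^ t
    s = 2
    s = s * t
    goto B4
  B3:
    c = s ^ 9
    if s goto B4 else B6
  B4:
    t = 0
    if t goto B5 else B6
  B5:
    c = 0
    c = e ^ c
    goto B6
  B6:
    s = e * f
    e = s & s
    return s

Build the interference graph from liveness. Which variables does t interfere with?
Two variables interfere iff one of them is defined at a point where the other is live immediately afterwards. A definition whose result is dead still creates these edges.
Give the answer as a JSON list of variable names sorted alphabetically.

Per-block:
  B0: def={e,f,s} ue=∅
  B1: def={s} ue={f,s}
  B2: def={s,t} ue=∅
  B3: def={c} ue={s}
  B4: def={t} ue=∅
  B5: def={c} ue={e}
  B6: def={e,s} ue={e,f}

Backward fixpoint:
  live B0: ∅→{e,f,s}
  live B1: {e,f,s}→{e,f}
  live B2: {e,f}→{e,f}
  live B3: {e,f,s}→{e,f}
  live B4: {e,f}→{e,f}
  live B5: {e,f}→{e,f}
  live B6: {e,f}→∅

Interference:
  c↔{e,f,s}
  e↔{c,f,s,t}
  f↔{c,e,s,t}
  s↔{c,e,f,t}
  t↔{e,f,s}

N(t) = ["e", "f", "s"]

Answer: ["e", "f", "s"]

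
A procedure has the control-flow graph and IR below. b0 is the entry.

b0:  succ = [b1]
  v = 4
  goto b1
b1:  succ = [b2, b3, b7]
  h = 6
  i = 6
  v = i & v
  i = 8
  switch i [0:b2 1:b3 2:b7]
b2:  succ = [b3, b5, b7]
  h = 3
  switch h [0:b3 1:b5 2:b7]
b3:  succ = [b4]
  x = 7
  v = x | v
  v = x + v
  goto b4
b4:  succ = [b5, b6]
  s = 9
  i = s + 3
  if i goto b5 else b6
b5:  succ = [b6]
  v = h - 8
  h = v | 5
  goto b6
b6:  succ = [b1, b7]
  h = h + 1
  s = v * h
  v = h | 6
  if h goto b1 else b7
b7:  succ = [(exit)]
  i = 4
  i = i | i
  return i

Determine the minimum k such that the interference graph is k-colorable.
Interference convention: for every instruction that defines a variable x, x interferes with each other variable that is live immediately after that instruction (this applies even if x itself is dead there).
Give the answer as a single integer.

Answer: 3

Working:
def/use:
  b0: def={v} ue=∅
  b1: def={h,i,v} ue={v}
  b2: def={h} ue=∅
  b3: def={v,x} ue={v}
  b4: def={i,s} ue=∅
  b5: def={h,v} ue={h}
  b6: def={h,s,v} ue={h,v}
  b7: def={i} ue=∅

Live sets:
  b0 li=∅ lo={v}
  b1 li={v} lo={h,v}
  b2 li={v} lo={h,v}
  b3 li={h,v} lo={h,v}
  b4 li={h,v} lo={h,v}
  b5 li={h} lo={h,v}
  b6 li={h,v} lo={v}
  b7 li=∅ lo=∅

Interference:
  h: {i,s,v,x}
  i: {h,v}
  s: {h,v}
  v: {h,i,s,x}
  x: {h,v}

Chromatic number:
  {h,i,v} pairwise interfere (3-clique) ⇒ χ ≥ 3
  assign h→R0 i→R2 s→R2 v→R1 x→R2 — no edge inside a register ⇒ χ ≤ 3
  χ = 3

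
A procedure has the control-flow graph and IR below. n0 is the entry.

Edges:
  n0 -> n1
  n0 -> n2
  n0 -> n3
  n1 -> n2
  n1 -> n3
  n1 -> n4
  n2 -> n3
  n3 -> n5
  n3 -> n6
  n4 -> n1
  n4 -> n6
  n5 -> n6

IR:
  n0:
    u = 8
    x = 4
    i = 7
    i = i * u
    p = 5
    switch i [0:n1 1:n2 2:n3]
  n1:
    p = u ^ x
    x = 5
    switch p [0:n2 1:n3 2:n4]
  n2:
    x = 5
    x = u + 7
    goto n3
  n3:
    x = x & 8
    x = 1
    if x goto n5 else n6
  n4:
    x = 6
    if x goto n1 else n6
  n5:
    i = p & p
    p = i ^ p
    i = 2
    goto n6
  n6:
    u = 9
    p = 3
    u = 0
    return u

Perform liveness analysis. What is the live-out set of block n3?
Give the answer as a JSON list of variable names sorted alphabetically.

Answer: ["p"]

Analysis:
def/use:
  n0 def {i,p,u,x} use ∅
  n1 def {p,x} use {u,x}
  n2 def {x} use {u}
  n3 def {x} use {x}
  n4 def {x} use ∅
  n5 def {i,p} use {p}
  n6 def {p,u} use ∅

Live sets:
  live n0: ∅→{p,u,x}
  live n1: {u,x}→{p,u,x}
  live n2: {p,u}→{p,x}
  live n3: {p,x}→{p}
  live n4: {u}→{u,x}
  live n5: {p}→∅
  live n6: ∅→∅

live-out(n3) = ["p"]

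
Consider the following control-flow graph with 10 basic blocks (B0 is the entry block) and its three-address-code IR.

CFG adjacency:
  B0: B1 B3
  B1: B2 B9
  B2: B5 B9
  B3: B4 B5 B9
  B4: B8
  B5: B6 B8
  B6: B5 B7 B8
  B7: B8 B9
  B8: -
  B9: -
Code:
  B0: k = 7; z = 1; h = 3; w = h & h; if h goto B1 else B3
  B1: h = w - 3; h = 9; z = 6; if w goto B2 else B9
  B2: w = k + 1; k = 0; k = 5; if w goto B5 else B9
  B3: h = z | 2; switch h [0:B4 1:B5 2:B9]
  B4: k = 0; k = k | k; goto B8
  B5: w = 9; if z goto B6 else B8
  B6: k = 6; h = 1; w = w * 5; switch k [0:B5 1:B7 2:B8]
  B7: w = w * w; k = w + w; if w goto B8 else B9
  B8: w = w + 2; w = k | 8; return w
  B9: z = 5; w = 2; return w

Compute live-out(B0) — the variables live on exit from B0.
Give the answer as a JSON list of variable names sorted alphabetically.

def/use:
  B0: def={h,k,w,z} ue=∅
  B1: def={h,z} ue={w}
  B2: def={k,w} ue={k}
  B3: def={h} ue={z}
  B4: def={k} ue=∅
  B5: def={w} ue={z}
  B6: def={h,k,w} ue={w}
  B7: def={k,w} ue={w}
  B8: def={w} ue={k,w}
  B9: def={w,z} ue=∅

Backward fixpoint:
  B0 li=∅ lo={k,w,z}
  B1 li={k,w} lo={k,z}
  B2 li={k,z} lo={k,z}
  B3 li={k,w,z} lo={k,w,z}
  B4 li={w} lo={k,w}
  B5 li={k,z} lo={k,w,z}
  B6 li={w,z} lo={k,w,z}
  B7 li={w} lo={k,w}
  B8 li={k,w} lo=∅
  B9 li=∅ lo=∅

live-out(B0) = ["k", "w", "z"]

Answer: ["k", "w", "z"]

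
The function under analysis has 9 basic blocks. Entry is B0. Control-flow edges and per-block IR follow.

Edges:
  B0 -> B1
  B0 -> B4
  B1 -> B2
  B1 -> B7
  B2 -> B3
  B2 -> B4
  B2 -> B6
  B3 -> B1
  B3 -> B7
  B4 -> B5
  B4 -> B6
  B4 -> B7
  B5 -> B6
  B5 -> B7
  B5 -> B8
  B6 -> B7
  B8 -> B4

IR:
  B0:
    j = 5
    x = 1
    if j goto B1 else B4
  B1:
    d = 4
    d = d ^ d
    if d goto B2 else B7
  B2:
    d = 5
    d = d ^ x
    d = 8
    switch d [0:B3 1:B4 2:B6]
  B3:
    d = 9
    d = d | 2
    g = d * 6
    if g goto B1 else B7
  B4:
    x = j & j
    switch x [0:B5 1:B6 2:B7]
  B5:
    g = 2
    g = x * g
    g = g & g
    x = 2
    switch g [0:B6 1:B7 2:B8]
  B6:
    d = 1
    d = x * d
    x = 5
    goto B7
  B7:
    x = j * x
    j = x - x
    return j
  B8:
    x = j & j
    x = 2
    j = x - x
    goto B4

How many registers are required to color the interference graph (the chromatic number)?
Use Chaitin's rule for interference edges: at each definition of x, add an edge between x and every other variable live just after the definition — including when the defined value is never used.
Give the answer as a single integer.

Answer: 3

Analysis:
Per-block:
  B0: def={j,x} ue=∅
  B1: def={d} ue=∅
  B2: def={d} ue={x}
  B3: def={d,g} ue=∅
  B4: def={x} ue={j}
  B5: def={g,x} ue={x}
  B6: def={d,x} ue={x}
  B7: def={j,x} ue={j,x}
  B8: def={j,x} ue={j}

Backward fixpoint:
  B0: in=∅ out={j,x}
  B1: in={j,x} out={j,x}
  B2: in={j,x} out={j,x}
  B3: in={j,x} out={j,x}
  B4: in={j} out={j,x}
  B5: in={j,x} out={j,x}
  B6: in={j,x} out={j,x}
  B7: in={j,x} out=∅
  B8: in={j} out={j}

Interference:
  d: {j,x}
  g: {j,x}
  j: {d,g,x}
  x: {d,g,j}

Registers:
  clique {d,j,x} ⇒ need ≥ 3
  assign d→r2 g→r2 j→r0 x→r1 — no edge inside a register ⇒ χ ≤ 3
  χ = 3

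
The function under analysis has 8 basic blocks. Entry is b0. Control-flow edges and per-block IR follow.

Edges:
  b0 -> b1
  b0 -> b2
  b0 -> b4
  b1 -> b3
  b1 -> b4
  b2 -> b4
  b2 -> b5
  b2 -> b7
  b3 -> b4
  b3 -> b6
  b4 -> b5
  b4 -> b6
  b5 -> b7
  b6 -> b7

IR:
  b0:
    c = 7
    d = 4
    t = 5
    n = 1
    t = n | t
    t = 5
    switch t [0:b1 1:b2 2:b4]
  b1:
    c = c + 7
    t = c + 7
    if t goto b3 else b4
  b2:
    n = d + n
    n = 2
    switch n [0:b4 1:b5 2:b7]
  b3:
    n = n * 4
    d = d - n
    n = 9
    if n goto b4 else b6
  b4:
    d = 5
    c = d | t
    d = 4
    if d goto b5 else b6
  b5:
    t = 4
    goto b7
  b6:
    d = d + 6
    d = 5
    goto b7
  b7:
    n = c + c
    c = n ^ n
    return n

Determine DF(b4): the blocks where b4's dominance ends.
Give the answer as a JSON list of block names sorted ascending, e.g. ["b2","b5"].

idom tree: b1←b0 b2←b0 b3←b1 b4←b0 b5←b0 b6←b0 b7←b0
Join-block Dom:
  b4: preds {b0,b1,b2,b3}: {b0} ∩ {b0,b1} ∩ {b0,b2} ∩ {b0,b1,b3} = {b0}; idom=b0
  b5: preds {b2,b4}: {b0,b2} ∩ {b0,b4} = {b0}; idom=b0
  b6: preds {b3,b4}: {b0,b1,b3} ∩ {b0,b4} = {b0}; idom=b0
  b7: preds {b2,b5,b6}: {b0,b2} ∩ {b0,b5} ∩ {b0,b6} = {b0}; idom=b0

DF derivation:
  join b4 pred b0: · stop@b0
  join b4 pred b1: b1 stop@b0
  join b4 pred b2: b2 stop@b0
  join b4 pred b3: b3→b1 stop@b0
  join b5 pred b2: b2 stop@b0
  join b5 pred b4: b4 stop@b0
  join b6 pred b3: b3→b1 stop@b0
  join b6 pred b4: b4 stop@b0
  join b7 pred b2: b2 stop@b0
  join b7 pred b5: b5 stop@b0
  join b7 pred b6: b6 stop@b0
  DF(b0)=∅
  DF(b1)={b4,b6}
  DF(b2)={b4,b5,b7}
  DF(b3)={b4,b6}
  DF(b4)={b5,b6}
  DF(b5)={b7}
  DF(b6)={b7}
  DF(b7)=∅

DF(b4) = ["b5", "b6"]

Answer: ["b5", "b6"]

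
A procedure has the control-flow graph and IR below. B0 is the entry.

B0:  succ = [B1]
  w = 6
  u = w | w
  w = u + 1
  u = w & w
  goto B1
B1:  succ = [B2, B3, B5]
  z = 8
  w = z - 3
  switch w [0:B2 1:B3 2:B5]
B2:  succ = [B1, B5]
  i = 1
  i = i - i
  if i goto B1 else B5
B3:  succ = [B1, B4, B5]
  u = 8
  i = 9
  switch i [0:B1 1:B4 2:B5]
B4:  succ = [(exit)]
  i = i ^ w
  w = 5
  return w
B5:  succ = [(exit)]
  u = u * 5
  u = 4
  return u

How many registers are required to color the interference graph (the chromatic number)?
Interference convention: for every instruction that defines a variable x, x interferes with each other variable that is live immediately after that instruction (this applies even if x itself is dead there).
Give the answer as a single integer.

Per-block:
  B0 def {u,w} use ∅
  B1 def {w,z} use ∅
  B2 def {i} use ∅
  B3 def {i,u} use ∅
  B4 def {i,w} use {i,w}
  B5 def {u} use {u}

Backward fixpoint:
  live B0: ∅→{u}
  live B1: {u}→{u,w}
  live B2: {u}→{u}
  live B3: {w}→{i,u,w}
  live B4: {i,w}→∅
  live B5: {u}→∅

Conflict graph:
  i — {u,w}
  u — {i,w,z}
  w — {i,u}
  z — {u}

Registers:
  {i,u,w} pairwise interfere (3-clique) ⇒ χ ≥ 3
  3-colouring: R0={u}  R1={i,z}  R2={w}
  χ = 3

Answer: 3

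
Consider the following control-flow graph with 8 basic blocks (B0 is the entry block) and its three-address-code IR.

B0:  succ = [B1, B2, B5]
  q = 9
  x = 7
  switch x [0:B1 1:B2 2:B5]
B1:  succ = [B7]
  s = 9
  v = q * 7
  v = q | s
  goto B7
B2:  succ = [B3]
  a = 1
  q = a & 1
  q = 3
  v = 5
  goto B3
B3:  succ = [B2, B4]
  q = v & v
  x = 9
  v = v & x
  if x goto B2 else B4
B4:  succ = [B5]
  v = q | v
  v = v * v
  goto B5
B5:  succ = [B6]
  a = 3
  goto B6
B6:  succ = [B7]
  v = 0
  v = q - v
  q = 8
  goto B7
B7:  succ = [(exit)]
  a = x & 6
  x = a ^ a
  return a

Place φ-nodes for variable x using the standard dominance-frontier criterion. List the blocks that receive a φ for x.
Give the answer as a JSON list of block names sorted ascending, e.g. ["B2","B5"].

Answer: ["B2", "B5", "B7"]

Derivation:
idom tree: B1←B0 B2←B0 B3←B2 B4←B3 B5←B0 B6←B5 B7←B0
Dom∩ at merges:
  B2: preds {B0,B3}: {B0} ∩ {B0,B2,B3} = {B0}; idom=B0
  B5: preds {B0,B4}: {B0} ∩ {B0,B2,B3,B4} = {B0}; idom=B0
  B7: preds {B1,B6}: {B0,B1} ∩ {B0,B5,B6} = {B0}; idom=B0

DF derivation:
  join B2 pred B0: · stop@B0
  join B2 pred B3: B3→B2 stop@B0
  join B5 pred B0: · stop@B0
  join B5 pred B4: B4→B3→B2 stop@B0
  join B7 pred B1: B1 stop@B0
  join B7 pred B6: B6→B5 stop@B0
  DF(B0)=∅
  DF(B1)={B7}
  DF(B2)={B2,B5}
  DF(B3)={B2,B5}
  DF(B4)={B5}
  DF(B5)={B7}
  DF(B6)={B7}
  DF(B7)=∅

φ for x: defs {B0,B3,B7}
  DF⁺ = {B2,B5,B7}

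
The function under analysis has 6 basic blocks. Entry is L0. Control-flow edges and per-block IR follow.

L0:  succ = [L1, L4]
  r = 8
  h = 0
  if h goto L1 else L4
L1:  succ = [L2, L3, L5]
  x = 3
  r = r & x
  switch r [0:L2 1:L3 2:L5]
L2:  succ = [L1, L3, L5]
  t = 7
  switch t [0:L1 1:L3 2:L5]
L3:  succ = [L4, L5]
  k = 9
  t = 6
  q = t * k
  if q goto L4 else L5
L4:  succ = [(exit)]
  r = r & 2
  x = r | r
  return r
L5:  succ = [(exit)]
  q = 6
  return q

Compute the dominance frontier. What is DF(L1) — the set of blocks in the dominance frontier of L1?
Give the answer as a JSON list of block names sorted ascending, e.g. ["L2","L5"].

idom tree: L1←L0 L2←L1 L3←L1 L4←L0 L5←L1
Join-block Dom:
  L1: preds {L0,L2}: {L0} ∩ {L0,L1,L2} = {L0}; idom=L0
  L3: preds {L1,L2}: {L0,L1} ∩ {L0,L1,L2} = {L0,L1}; idom=L1
  L4: preds {L0,L3}: {L0} ∩ {L0,L1,L3} = {L0}; idom=L0
  L5: preds {L1,L2,L3}: {L0,L1} ∩ {L0,L1,L2} ∩ {L0,L1,L3} = {L0,L1}; idom=L1

Frontier:
  L1←L0: walk · to L0
  L1←L2: walk L2→L1 to L0
  L3←L1: walk · to L1
  L3←L2: walk L2 to L1
  L4←L0: walk · to L0
  L4←L3: walk L3→L1 to L0
  L5←L1: walk · to L1
  L5←L2: walk L2 to L1
  L5←L3: walk L3 to L1
  DF(L0)=∅
  DF(L1)={L1,L4}
  DF(L2)={L1,L3,L5}
  DF(L3)={L4,L5}
  DF(L4)=∅
  DF(L5)=∅

DF(L1) = ["L1", "L4"]

Answer: ["L1", "L4"]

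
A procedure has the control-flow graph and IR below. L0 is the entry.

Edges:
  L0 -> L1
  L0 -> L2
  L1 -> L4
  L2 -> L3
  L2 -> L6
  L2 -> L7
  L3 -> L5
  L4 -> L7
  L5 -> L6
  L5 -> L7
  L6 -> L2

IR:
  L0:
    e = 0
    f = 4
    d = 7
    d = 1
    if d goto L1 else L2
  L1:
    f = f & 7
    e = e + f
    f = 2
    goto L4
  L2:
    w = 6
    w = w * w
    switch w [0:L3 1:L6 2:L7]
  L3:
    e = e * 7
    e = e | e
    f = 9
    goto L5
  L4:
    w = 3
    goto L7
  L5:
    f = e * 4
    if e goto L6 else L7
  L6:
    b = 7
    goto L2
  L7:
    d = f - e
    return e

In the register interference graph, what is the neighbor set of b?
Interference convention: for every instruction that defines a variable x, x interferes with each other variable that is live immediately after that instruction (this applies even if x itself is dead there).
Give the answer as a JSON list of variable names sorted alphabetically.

Answer: ["e", "f"]

Working:
def/use:
  L0: {d,e,f} / ∅
  L1: {e,f} / {e,f}
  L2: {w} / ∅
  L3: {e,f} / {e}
  L4: {w} / ∅
  L5: {f} / {e}
  L6: {b} / ∅
  L7: {d} / {e,f}

Live sets:
  L0: in=∅ out={e,f}
  L1: in={e,f} out={e,f}
  L2: in={e,f} out={e,f}
  L3: in={e} out={e}
  L4: in={e,f} out={e,f}
  L5: in={e} out={e,f}
  L6: in={e,f} out={e,f}
  L7: in={e,f} out=∅

Interfere edges:
  b↔{e,f}
  d↔{e,f}
  e↔{b,d,f,w}
  f↔{b,d,e,w}
  w↔{e,f}

N(b) = ["e", "f"]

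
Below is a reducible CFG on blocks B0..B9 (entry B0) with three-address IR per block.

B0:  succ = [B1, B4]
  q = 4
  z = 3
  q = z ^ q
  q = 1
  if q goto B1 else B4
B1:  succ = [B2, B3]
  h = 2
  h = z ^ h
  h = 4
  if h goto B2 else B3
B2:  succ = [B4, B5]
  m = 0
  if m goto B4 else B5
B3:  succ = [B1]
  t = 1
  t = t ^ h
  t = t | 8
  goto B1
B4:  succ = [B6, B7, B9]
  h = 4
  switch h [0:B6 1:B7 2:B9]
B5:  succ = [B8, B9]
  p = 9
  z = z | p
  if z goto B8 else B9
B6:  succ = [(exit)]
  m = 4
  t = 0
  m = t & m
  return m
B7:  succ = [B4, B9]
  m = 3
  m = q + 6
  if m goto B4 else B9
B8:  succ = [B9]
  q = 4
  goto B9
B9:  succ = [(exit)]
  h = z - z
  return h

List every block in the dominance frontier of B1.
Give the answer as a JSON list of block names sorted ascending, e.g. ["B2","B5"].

Answer: ["B1", "B4", "B9"]

Derivation:
idom tree: B1←B0 B2←B1 B3←B1 B4←B0 B5←B2 B6←B4 B7←B4 B8←B5 B9←B0
Dom at joins:
  B1: preds {B0,B3}: {B0} ∩ {B0,B1,B3} = {B0}; idom=B0
  B4: preds {B0,B2,B7}: {B0} ∩ {B0,B1,B2} ∩ {B0,B4,B7} = {B0}; idom=B0
  B9: preds {B4,B5,B7,B8}: {B0,B4} ∩ {B0,B1,B2,B5} ∩ {B0,B4,B7} ∩ {B0,B1,B2,B5,B8} = {B0}; idom=B0

DF derivation:
  B1←B0: walk · to B0
  B1←B3: walk B3→B1 to B0
  B4←B0: walk · to B0
  B4←B2: walk B2→B1 to B0
  B4←B7: walk B7→B4 to B0
  B9←B4: walk B4 to B0
  B9←B5: walk B5→B2→B1 to B0
  B9←B7: walk B7→B4 to B0
  B9←B8: walk B8→B5→B2→B1 to B0
  B0: DF=∅
  B1: DF={B1,B4,B9}
  B2: DF={B4,B9}
  B3: DF={B1}
  B4: DF={B4,B9}
  B5: DF={B9}
  B6: DF=∅
  B7: DF={B4,B9}
  B8: DF={B9}
  B9: DF=∅

DF(B1) = ["B1", "B4", "B9"]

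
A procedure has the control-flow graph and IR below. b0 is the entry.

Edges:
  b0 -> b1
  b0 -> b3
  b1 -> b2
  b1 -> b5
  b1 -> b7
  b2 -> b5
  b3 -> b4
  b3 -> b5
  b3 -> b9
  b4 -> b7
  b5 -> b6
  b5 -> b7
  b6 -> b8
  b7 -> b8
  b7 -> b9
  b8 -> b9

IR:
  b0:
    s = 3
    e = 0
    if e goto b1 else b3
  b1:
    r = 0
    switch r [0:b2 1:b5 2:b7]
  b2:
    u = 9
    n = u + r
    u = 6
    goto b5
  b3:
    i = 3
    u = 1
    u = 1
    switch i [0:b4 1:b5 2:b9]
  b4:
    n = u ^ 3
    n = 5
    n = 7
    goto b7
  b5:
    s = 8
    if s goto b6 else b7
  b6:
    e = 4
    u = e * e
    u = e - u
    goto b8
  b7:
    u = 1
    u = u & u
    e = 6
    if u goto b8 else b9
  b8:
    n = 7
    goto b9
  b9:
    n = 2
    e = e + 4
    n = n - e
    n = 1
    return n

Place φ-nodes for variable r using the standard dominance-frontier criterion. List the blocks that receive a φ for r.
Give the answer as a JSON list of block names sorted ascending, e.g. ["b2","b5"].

Answer: ["b5", "b7", "b8", "b9"]

Derivation:
idom tree: b1←b0 b2←b1 b3←b0 b4←b3 b5←b0 b6←b5 b7←b0 b8←b0 b9←b0
Dom∩ at merges:
  b5: preds {b1,b2,b3}: {b0,b1} ∩ {b0,b1,b2} ∩ {b0,b3} = {b0}; idom=b0
  b7: preds {b1,b4,b5}: {b0,b1} ∩ {b0,b3,b4} ∩ {b0,b5} = {b0}; idom=b0
  b8: preds {b6,b7}: {b0,b5,b6} ∩ {b0,b7} = {b0}; idom=b0
  b9: preds {b3,b7,b8}: {b0,b3} ∩ {b0,b7} ∩ {b0,b8} = {b0}; idom=b0

Frontier:
  join b5 pred b1: b1 stop@b0
  join b5 pred b2: b2→b1 stop@b0
  join b5 pred b3: b3 stop@b0
  join b7 pred b1: b1 stop@b0
  join b7 pred b4: b4→b3 stop@b0
  join b7 pred b5: b5 stop@b0
  join b8 pred b6: b6→b5 stop@b0
  join b8 pred b7: b7 stop@b0
  join b9 pred b3: b3 stop@b0
  join b9 pred b7: b7 stop@b0
  join b9 pred b8: b8 stop@b0
  b0: DF=∅
  b1: DF={b5,b7}
  b2: DF={b5}
  b3: DF={b5,b7,b9}
  b4: DF={b7}
  b5: DF={b7,b8}
  b6: DF={b8}
  b7: DF={b8,b9}
  b8: DF={b9}
  b9: DF=∅

φ for r: defs {b1}
  DF⁺ = {b5,b7,b8,b9}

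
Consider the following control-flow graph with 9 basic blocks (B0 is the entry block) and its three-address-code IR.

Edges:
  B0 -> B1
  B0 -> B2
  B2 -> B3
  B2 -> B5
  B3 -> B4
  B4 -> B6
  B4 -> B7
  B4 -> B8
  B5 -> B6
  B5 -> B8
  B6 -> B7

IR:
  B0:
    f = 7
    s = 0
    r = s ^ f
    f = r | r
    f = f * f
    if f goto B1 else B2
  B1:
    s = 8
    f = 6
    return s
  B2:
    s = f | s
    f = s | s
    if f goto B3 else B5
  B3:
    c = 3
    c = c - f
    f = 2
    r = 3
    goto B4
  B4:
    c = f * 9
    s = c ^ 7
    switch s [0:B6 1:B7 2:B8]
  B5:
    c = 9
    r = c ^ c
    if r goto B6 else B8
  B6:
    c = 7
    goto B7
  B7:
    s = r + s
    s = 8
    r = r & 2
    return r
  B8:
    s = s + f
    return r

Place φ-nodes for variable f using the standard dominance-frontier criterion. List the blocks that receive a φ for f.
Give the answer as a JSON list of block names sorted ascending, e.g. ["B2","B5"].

Answer: ["B6", "B7", "B8"]

Working:
idom tree: B1←B0 B2←B0 B3←B2 B4←B3 B5←B2 B6←B2 B7←B2 B8←B2
Join-block Dom:
  B6: preds {B4,B5}: {B0,B2,B3,B4} ∩ {B0,B2,B5} = {B0,B2}; idom=B2
  B7: preds {B4,B6}: {B0,B2,B3,B4} ∩ {B0,B2,B6} = {B0,B2}; idom=B2
  B8: preds {B4,B5}: {B0,B2,B3,B4} ∩ {B0,B2,B5} = {B0,B2}; idom=B2

DF walk-up:
  B6←B4: walk B4→B3 to B2
  B6←B5: walk B5 to B2
  B7←B4: walk B4→B3 to B2
  B7←B6: walk B6 to B2
  B8←B4: walk B4→B3 to B2
  B8←B5: walk B5 to B2
  B0 → ∅
  B1 → ∅
  B2 → ∅
  B3 → {B6,B7,B8}
  B4 → {B6,B7,B8}
  B5 → {B6,B8}
  B6 → {B7}
  B7 → ∅
  B8 → ∅

φ for f: defs {B0,B1,B2,B3}
  DF⁺ = {B6,B7,B8}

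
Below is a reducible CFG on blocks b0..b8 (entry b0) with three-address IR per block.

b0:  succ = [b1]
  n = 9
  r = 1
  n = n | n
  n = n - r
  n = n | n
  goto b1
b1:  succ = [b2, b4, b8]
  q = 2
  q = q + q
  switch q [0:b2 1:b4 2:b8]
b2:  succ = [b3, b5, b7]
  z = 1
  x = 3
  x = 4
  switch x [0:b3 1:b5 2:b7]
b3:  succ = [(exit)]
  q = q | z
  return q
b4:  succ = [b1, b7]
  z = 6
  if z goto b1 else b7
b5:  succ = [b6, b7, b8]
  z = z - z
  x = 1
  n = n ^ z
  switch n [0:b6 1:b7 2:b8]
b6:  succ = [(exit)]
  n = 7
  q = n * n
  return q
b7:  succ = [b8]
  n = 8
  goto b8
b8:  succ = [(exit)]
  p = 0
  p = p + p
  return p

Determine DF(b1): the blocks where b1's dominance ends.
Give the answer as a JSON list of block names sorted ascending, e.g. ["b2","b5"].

Answer: ["b1"]

Derivation:
idom tree: b1←b0 b2←b1 b3←b2 b4←b1 b5←b2 b6←b5 b7←b1 b8←b1
Dom∩ at merges:
  b1: preds {b0,b4}: {b0} ∩ {b0,b1,b4} = {b0}; idom=b0
  b7: preds {b2,b4,b5}: {b0,b1,b2} ∩ {b0,b1,b4} ∩ {b0,b1,b2,b5} = {b0,b1}; idom=b1
  b8: preds {b1,b5,b7}: {b0,b1} ∩ {b0,b1,b2,b5} ∩ {b0,b1,b7} = {b0,b1}; idom=b1

DF derivation:
  b1←b0: walk · to b0
  b1←b4: walk b4→b1 to b0
  b7←b2: walk b2 to b1
  b7←b4: walk b4 to b1
  b7←b5: walk b5→b2 to b1
  b8←b1: walk · to b1
  b8←b5: walk b5→b2 to b1
  b8←b7: walk b7 to b1
  DF(b0)=∅
  DF(b1)={b1}
  DF(b2)={b7,b8}
  DF(b3)=∅
  DF(b4)={b1,b7}
  DF(b5)={b7,b8}
  DF(b6)=∅
  DF(b7)={b8}
  DF(b8)=∅

DF(b1) = ["b1"]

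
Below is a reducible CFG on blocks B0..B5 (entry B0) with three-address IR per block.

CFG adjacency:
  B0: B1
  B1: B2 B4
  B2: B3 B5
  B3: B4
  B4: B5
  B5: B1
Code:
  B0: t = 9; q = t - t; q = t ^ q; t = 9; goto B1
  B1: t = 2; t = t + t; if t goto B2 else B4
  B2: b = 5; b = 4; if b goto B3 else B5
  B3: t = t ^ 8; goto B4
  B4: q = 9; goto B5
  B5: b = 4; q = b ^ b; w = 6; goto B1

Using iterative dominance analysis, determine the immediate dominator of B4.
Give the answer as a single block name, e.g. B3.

idom tree: B1←B0 B2←B1 B3←B2 B4←B1 B5←B1
Join-block Dom:
  B1: preds {B0,B5}: {B0} ∩ {B0,B1,B5} = {B0}; idom=B0
  B4: preds {B1,B3}: {B0,B1} ∩ {B0,B1,B2,B3} = {B0,B1}; idom=B1
  B5: preds {B2,B4}: {B0,B1,B2} ∩ {B0,B1,B4} = {B0,B1}; idom=B1

idom(B4) = B1

Answer: B1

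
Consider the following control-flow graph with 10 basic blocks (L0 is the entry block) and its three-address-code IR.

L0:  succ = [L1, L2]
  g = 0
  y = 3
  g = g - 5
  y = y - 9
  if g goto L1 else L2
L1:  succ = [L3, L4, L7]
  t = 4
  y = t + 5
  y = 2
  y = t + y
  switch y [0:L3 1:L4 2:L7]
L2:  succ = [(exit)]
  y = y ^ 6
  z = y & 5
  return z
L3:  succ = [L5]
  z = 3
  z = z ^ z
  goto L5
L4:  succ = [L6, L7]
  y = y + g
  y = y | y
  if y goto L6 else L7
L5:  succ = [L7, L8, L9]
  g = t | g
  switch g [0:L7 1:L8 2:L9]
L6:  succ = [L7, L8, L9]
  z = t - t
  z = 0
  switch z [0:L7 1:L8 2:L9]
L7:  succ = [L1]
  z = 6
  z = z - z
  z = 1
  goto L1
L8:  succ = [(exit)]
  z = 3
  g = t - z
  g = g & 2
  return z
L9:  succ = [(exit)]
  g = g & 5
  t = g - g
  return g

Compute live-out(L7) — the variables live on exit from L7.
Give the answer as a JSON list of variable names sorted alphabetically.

Answer: ["g"]

Derivation:
def/use:
  L0: {g,y} / ∅
  L1: {t,y} / ∅
  L2: {y,z} / {y}
  L3: {z} / ∅
  L4: {y} / {g,y}
  L5: {g} / {g,t}
  L6: {z} / {t}
  L7: {z} / ∅
  L8: {g,z} / {t}
  L9: {g,t} / {g}

Liveness:
  live L0: ∅→{g,y}
  live L1: {g}→{g,t,y}
  live L2: {y}→∅
  live L3: {g,t}→{g,t}
  live L4: {g,t,y}→{g,t}
  live L5: {g,t}→{g,t}
  live L6: {g,t}→{g,t}
  live L7: {g}→{g}
  live L8: {t}→∅
  live L9: {g}→∅

live-out(L7) = ["g"]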